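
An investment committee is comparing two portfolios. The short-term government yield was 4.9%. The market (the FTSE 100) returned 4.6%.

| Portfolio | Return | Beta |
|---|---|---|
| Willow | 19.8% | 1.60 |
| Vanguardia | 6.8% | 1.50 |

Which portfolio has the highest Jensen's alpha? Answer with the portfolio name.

Willow

Willow: α = 19.8% − [4.9% + 1.60 × (4.6% − 4.9%)] = 15.380
Vanguardia: α = 6.8% − [4.9% + 1.50 × (4.6% − 4.9%)] = 2.350
Highest: Willow (15.380).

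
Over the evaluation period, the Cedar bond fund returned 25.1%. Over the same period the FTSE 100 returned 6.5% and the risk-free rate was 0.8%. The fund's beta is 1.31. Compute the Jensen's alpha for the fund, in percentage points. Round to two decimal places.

16.83

CAPM expected return = Rf + β(Rm − Rf) = 0.8% + 1.31 × (6.5% − 0.8%) = 0.8 + 1.31 × 5.70 = 8.2670%
Jensen's α = Rp − E[R] = 25.1% − 8.2670% = 16.8330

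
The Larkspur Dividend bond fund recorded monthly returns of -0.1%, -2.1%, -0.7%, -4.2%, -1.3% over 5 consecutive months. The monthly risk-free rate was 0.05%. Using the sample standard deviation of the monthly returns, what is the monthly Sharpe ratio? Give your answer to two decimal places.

-1.09

Mean return r̄ = -8.40 / 5 = -1.6800%
Sample std dev = √[10.1280 / 4] = 1.5912%
Sharpe = (r̄ − rf) / σ = (-1.6800 − 0.05) / 1.5912 = -1.7300 / 1.5912 = -1.0872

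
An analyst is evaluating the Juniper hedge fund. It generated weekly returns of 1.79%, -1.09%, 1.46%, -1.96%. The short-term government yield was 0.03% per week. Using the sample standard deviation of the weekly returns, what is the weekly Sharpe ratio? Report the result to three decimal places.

0.011

μ = (1.79 − 1.09 + 1.46 − 1.96) / 4 = 0.0500%
Sample std dev = √[10.3554 / 3] = 1.8579%
Sharpe = (μ − rf) / σ = (0.0500 − 0.03) / 1.8579 = 0.0200 / 1.8579 = 0.0108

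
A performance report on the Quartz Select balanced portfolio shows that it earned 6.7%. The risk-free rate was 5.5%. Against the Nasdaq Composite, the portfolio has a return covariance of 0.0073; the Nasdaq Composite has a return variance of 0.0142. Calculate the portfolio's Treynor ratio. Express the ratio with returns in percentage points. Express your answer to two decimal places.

β = Cov / Var = 0.0073 / 0.0142 = 0.5141
Treynor = (Rp − Rf) / β = (6.7% − 5.5%) / 0.5141 = 1.20 / 0.5141 = 2.3342

2.33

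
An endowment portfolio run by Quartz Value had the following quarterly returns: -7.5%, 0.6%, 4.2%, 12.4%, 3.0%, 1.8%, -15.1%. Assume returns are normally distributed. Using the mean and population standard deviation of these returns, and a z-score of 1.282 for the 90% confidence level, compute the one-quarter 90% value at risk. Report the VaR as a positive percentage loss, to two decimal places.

r̄ = (-7.5 + 0.6 + 4.2 + 12.4 + 3 + 1.8 − 15.1) / 7 = -0.0857%
Population std dev = √[468.2086 / 7] = 8.1784%
VaR = −(r̄ − z·σ) = −(-0.0857 − 1.282 × 8.1784) = −(-10.5704) = 10.5704%

10.57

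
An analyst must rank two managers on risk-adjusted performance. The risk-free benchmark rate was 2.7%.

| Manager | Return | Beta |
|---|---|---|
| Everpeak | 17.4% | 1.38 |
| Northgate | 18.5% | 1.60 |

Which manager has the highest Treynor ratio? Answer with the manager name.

Everpeak

Everpeak: Treynor = (17.4% − 2.7%) / 1.38 = 10.652
Northgate: Treynor = (18.5% − 2.7%) / 1.60 = 9.875
Highest: Everpeak (10.652).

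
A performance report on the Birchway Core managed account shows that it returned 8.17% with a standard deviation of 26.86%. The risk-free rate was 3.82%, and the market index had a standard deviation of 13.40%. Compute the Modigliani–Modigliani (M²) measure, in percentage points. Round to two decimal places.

Sharpe = (Rp − Rf) / σp = (8.17% − 3.82%) / 26.86% = 0.1620
M² = Rf + Sharpe × σm = 3.82% + 0.1620 × 13.40% = 5.9908%

5.99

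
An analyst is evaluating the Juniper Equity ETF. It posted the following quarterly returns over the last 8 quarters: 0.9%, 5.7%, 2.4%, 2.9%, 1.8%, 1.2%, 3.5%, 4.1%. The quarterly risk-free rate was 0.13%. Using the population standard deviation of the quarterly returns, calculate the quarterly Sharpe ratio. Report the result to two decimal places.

1.79

Mean return r̄ = 22.50 / 8 = 2.8125%
Population std dev = √[17.9288 / 8] = 1.4970%
Sharpe = (r̄ − rf) / σ = (2.8125 − 0.13) / 1.4970 = 2.6825 / 1.4970 = 1.7919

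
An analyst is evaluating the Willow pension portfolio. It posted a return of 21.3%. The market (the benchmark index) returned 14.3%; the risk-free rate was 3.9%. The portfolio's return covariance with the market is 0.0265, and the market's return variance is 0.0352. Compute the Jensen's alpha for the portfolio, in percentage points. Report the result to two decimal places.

β = Cov / Var = 0.0265 / 0.0352 = 0.7528
E[R] = Rf + β(Rm − Rf) = 3.9% + 0.7528 × (14.3% − 3.9%) = 11.7291%
α = Rp − E[R] = 21.3% − 11.7291% = 9.5709

9.57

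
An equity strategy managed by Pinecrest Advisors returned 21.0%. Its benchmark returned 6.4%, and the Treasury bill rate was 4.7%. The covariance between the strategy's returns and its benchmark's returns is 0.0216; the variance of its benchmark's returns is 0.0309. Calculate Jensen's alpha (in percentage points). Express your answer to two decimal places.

β = Cov / Var = 0.0216 / 0.0309 = 0.6990
E[R] = Rf + β(Rm − Rf) = 4.7% + 0.6990 × (6.4% − 4.7%) = 5.8883%
α = Rp − E[R] = 21.0% − 5.8883% = 15.1117

15.11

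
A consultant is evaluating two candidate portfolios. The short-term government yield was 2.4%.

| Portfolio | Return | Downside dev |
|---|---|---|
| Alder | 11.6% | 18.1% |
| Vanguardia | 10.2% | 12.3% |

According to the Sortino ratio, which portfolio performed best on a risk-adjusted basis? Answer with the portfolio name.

Alder: Sortino ratio = (11.6% − 2.4%) / 18.1% = 0.508
Vanguardia: Sortino ratio = (10.2% − 2.4%) / 12.3% = 0.634
Highest: Vanguardia (0.634).

Vanguardia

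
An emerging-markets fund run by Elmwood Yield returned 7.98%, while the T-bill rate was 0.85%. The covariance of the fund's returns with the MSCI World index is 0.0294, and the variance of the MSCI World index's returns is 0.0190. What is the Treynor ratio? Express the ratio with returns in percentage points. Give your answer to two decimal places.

4.61

β = Cov / Var = 0.0294 / 0.0190 = 1.5474
Treynor = (Rp − Rf) / β = (7.98% − 0.85%) / 1.5474 = 7.13 / 1.5474 = 4.6077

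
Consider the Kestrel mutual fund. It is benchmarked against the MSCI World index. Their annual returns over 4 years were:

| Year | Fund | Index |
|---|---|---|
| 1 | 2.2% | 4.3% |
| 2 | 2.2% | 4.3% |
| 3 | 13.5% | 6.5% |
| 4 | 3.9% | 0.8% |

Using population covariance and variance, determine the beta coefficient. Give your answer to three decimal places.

1.388

r̄p = 5.4500%,  r̄m = 3.9750%
Cov = Σ(rp − r̄p)(rm − r̄m) / 4 = 5.7838
Var(rm) = Σ(rm − r̄m)² / 4 = 4.1669
β = Cov / Var = 5.7838 / 4.1669 = 1.3880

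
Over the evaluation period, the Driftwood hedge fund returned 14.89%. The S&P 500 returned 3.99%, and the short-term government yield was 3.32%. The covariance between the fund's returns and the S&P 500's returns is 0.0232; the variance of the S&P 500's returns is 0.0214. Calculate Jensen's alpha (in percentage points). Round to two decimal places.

10.84

β = Cov / Var = 0.0232 / 0.0214 = 1.0841
E[R] = Rf + β(Rm − Rf) = 3.32% + 1.0841 × (3.99% − 3.32%) = 4.0463%
α = Rp − E[R] = 14.89% − 4.0463% = 10.8437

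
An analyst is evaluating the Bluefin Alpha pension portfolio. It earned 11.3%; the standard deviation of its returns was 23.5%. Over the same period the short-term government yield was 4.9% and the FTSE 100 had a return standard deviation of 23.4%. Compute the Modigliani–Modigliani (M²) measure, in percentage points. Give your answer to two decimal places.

11.27

Sharpe = (Rp − Rf) / σp = (11.3% − 4.9%) / 23.5% = 0.2723
M² = Rf + Sharpe × σm = 4.9% + 0.2723 × 23.4% = 11.2718%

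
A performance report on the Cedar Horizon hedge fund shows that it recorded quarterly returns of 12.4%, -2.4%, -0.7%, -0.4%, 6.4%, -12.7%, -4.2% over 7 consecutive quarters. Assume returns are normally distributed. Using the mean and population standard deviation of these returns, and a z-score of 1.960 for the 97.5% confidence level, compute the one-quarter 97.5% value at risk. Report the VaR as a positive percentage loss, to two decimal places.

r̄ = (12.4 − 2.4 − 0.7 − 0.4 + 6.4 − 12.7 − 4.2) / 7 = -0.2286%
Σ(r − r̄)² = (12.4 − (-0.2286))² + (-2.4 − (-0.2286))² + … = 379.6943
population σ = √(379.6943 / 7) = √54.2420 = 7.3649%
VaR = −(r̄ − z·σ) = −(-0.2286 − 1.960 × 7.3649) = −(-14.6638) = 14.6638%

14.66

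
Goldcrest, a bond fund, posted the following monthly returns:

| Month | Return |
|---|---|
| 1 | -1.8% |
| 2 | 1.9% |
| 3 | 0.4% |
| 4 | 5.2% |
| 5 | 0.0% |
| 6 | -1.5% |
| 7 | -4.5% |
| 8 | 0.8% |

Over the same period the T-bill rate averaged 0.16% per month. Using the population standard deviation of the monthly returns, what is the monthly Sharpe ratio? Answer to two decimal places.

-0.04

r̄ = (-1.8 + 1.9 + 0.4 + 5.2 + 0 − 1.5 − 4.5 + 0.8) / 8 = 0.50 / 8 = 0.0625%
Σ(r − r̄)² = (-1.8 − 0.0625)² + (1.9 − 0.0625)² + … = 57.1588
σ = √[57.1588 / 8] = 2.6730%
Sharpe = (r̄ − rf) / σ = (0.0625 − 0.16) / 2.6730 = -0.0975 / 2.6730 = -0.0365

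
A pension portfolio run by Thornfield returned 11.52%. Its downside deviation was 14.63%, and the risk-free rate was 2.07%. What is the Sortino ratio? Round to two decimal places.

Sortino = (Rp − Rf) / σd = (11.52% − 2.07%) / 14.63% = 9.45% / 14.63% = 0.6459

0.65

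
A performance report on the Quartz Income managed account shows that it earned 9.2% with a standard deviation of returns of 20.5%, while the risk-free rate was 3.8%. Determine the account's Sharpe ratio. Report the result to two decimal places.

0.26

Sharpe = (Rp − Rf) / σp = (9.2% − 3.8%) / 20.5% = 5.40% / 20.5% = 0.2634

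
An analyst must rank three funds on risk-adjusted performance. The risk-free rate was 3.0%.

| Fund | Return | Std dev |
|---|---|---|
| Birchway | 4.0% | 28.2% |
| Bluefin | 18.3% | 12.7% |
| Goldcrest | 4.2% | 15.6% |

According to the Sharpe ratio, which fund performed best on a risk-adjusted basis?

Birchway: Sharpe ratio = (4.0% − 3.0%) / 28.2% = 0.035
Bluefin: Sharpe ratio = (18.3% − 3.0%) / 12.7% = 1.205
Goldcrest: Sharpe ratio = (4.2% − 3.0%) / 15.6% = 0.077
Highest: Bluefin (1.205).

Bluefin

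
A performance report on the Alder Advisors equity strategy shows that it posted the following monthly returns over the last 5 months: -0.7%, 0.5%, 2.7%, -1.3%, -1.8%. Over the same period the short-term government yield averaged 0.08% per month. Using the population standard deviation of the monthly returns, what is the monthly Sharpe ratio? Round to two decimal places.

-0.12

Mean return μ = -0.60 / 5 = -0.1200%
Σ(r − μ)² = 12.8880; population σ = √(12.8880/5) = 1.6055%
Sharpe = (μ − rf) / σ = (-0.1200 − 0.08) / 1.6055 = -0.2000 / 1.6055 = -0.1246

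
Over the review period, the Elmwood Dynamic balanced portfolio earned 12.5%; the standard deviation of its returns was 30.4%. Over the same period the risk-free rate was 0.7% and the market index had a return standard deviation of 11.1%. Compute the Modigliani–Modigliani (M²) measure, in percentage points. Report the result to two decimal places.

5.01

Sharpe = (Rp − Rf) / σp = (12.5% − 0.7%) / 30.4% = 0.3882
M² = Rf + Sharpe × σm = 0.7% + 0.3882 × 11.1% = 5.0090%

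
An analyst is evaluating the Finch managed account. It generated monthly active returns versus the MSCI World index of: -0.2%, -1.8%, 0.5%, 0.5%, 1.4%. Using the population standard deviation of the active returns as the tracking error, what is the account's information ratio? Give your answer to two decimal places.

0.07

Mean return r̄ = 0.40 / 5 = 0.0800%
Σ(r − r̄)² = (-0.2 − 0.0800)² + (-1.8 − 0.0800)² + … = 5.7080
population σ = √(5.7080 / 5) = √1.1416 = 1.0685%
IR = r̄ / tracking error = 0.0800 / 1.0685 = 0.0749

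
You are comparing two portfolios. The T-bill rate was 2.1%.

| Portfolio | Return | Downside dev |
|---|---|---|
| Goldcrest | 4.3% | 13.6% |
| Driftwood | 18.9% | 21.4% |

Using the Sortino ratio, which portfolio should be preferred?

Driftwood

Goldcrest: Sortino ratio = (4.3% − 2.1%) / 13.6% = 0.162
Driftwood: Sortino ratio = (18.9% − 2.1%) / 21.4% = 0.785
Highest: Driftwood (0.785).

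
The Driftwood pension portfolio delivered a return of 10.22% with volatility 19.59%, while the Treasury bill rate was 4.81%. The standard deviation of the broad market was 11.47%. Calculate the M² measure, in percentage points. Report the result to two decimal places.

Sharpe = (Rp − Rf) / σp = (10.22% − 4.81%) / 19.59% = 0.2762
M² = Rf + Sharpe × σm = 4.81% + 0.2762 × 11.47% = 7.9780%

7.98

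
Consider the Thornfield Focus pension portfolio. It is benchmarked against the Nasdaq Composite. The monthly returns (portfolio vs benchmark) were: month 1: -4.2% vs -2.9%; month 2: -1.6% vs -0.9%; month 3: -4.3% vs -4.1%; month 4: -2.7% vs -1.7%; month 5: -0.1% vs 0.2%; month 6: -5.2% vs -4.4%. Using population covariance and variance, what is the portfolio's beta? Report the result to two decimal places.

r̄p = -3.0167%,  r̄m = -2.3000%
Cov = Σ(rp − r̄p)(rm − r̄m) / 6 = 2.8450
Var(rm) = Σ(rm − r̄m)² / 6 = 2.7633
β = Cov / Var = 2.8450 / 2.7633 = 1.0296

1.03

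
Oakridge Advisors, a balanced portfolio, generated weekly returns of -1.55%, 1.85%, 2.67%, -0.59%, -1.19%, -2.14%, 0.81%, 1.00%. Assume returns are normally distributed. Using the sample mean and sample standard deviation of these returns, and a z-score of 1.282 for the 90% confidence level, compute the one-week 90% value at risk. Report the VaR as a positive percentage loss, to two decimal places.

μ = (-1.55 + 1.85 + 2.67 − 0.59 − 1.19 − 2.14 + 0.81 + 1) / 8 = 0.860 / 8 = 0.1075%
Σ(r − μ)² = (-1.55 − 0.1075)² + (1.85 − 0.1075)² + … = 20.8614
sample σ = √(20.8614 / 7) = √2.9802 = 1.7263%
VaR = −(μ − z·σ) = −(0.1075 − 1.282 × 1.7263) = −(-2.1056) = 2.1056%

2.11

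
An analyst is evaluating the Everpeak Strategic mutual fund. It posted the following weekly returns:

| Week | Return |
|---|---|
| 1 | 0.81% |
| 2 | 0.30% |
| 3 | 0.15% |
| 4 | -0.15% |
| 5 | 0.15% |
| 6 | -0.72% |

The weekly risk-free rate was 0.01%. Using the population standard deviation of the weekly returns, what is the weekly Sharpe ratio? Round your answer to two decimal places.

r̄ = (0.81 + 0.3 + 0.15 − 0.15 + 0.15 − 0.72) / 6 = 0.0900%
Population std dev = √[1.2834 / 6] = 0.4625%
Sharpe = (r̄ − rf) / σ = (0.0900 − 0.01) / 0.4625 = 0.0800 / 0.4625 = 0.1730

0.17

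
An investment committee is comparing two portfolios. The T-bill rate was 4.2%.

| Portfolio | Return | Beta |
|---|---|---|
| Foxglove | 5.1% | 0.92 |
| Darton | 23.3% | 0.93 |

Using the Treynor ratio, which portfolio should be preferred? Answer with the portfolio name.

Foxglove: Treynor = (5.1% − 4.2%) / 0.92 = 0.978
Darton: Treynor = (23.3% − 4.2%) / 0.93 = 20.538
Highest: Darton (20.538).

Darton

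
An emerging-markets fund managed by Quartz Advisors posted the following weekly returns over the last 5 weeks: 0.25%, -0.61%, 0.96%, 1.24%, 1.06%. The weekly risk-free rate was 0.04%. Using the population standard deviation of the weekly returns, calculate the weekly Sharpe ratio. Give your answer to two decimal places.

r̄ = (0.25 − 0.61 + 0.96 + 1.24 + 1.06) / 5 = 0.5800%
Population σ = √[Σ(r − r̄)² / 5] = √[2.3354 / 5] = √0.4671 = 0.6834%
Sharpe = (r̄ − rf) / σ = (0.5800 − 0.04) / 0.6834 = 0.5400 / 0.6834 = 0.7902

0.79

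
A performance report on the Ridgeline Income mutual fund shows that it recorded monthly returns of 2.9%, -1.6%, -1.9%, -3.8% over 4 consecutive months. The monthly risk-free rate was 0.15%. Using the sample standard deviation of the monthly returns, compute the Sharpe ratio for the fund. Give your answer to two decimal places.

-0.44

r̄ = (2.9 − 1.6 − 1.9 − 3.8) / 4 = -1.1000%
Σ(r − r̄)² = (2.9 − (-1.1000))² + (-1.6 − (-1.1000))² + (-1.9 − (-1.1000))² + … = 24.1800
σ = √[24.1800 / 3] = 2.8390%
Sharpe = (r̄ − rf) / σ = (-1.1000 − 0.15) / 2.8390 = -1.2500 / 2.8390 = -0.4403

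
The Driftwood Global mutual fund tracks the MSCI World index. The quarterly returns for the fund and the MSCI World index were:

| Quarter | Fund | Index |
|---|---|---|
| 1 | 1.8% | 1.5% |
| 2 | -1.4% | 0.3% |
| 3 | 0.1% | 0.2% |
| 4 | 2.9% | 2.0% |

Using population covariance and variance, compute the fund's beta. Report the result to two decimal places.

1.97

r̄p = 0.8500%,  r̄m = 1.0000%
Cov = Σ(rp − r̄p)(rm − r̄m) / 4 = 1.1750
Var(rm) = Σ(rm − r̄m)² / 4 = 0.5950
β = Cov / Var = 1.1750 / 0.5950 = 1.9748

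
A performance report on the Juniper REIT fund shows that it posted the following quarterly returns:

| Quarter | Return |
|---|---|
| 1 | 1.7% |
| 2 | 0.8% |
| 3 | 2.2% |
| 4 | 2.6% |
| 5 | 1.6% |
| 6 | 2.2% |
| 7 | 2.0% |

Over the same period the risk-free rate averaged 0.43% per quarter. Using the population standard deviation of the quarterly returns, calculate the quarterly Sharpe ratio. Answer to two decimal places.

2.69

μ = (1.7 + 0.8 + 2.2 + 2.6 + 1.6 + 2.2 + 2) / 7 = 13.10 / 7 = 1.8714%
Population σ = √[Σ(r − μ)² / 7] = √[2.0143 / 7] = √0.2878 = 0.5365%
Sharpe = (μ − rf) / σ = (1.8714 − 0.43) / 0.5365 = 1.4414 / 0.5365 = 2.6867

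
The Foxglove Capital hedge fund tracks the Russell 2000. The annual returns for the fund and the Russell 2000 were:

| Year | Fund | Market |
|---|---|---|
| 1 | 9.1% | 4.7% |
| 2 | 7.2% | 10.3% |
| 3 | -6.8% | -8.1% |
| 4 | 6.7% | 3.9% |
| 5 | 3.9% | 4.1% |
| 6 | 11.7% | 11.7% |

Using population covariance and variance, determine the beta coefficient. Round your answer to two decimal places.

r̄p = 5.3000%,  r̄m = 4.4333%
Cov = Σ(rp − r̄p)(rm − r̄m) / 6 = 35.0067
Var(rm) = Σ(rm − r̄m)² / 6 = 40.7956
β = Cov / Var = 35.0067 / 40.7956 = 0.8581

0.86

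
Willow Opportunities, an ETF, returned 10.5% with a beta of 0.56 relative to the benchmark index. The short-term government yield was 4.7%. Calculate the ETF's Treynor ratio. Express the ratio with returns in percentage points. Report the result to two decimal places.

Treynor = (Rp − Rf) / β = (10.5% − 4.7%) / 0.56 = 5.80 / 0.56 = 10.3571

10.36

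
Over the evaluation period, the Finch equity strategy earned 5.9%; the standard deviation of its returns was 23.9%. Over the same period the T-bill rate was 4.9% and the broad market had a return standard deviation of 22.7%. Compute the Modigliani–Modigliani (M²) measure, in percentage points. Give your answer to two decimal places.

Sharpe = (Rp − Rf) / σp = (5.9% − 4.9%) / 23.9% = 0.0418
M² = Rf + Sharpe × σm = 4.9% + 0.0418 × 22.7% = 5.8489%

5.85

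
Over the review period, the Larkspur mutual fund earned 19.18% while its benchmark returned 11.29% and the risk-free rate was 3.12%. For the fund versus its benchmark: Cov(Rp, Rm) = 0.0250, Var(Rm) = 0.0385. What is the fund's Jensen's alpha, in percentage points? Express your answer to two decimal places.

β = Cov / Var = 0.0250 / 0.0385 = 0.6494
E[R] = Rf + β(Rm − Rf) = 3.12% + 0.6494 × (11.29% − 3.12%) = 8.4256%
α = Rp − E[R] = 19.18% − 8.4256% = 10.7544

10.75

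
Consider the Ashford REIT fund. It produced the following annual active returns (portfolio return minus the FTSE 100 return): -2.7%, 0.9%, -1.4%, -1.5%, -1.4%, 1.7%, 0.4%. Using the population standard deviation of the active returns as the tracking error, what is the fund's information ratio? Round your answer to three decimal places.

-0.390

Mean return r̄ = -4.00 / 7 = -0.5714%
Population std dev = √[15.0343 / 7] = 1.4655%
IR = r̄ / tracking error = -0.5714 / 1.4655 = -0.3899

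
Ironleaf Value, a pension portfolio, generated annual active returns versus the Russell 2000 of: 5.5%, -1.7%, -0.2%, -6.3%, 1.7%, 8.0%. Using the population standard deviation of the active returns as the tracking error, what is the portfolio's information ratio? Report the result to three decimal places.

0.249

μ = (5.5 − 1.7 − 0.2 − 6.3 + 1.7 + 8) / 6 = 7.00 / 6 = 1.1667%
Σ(r − μ)² = 131.5933; population σ = √(131.5933/6) = 4.6832%
IR = μ / tracking error = 1.1667 / 4.6832 = 0.2491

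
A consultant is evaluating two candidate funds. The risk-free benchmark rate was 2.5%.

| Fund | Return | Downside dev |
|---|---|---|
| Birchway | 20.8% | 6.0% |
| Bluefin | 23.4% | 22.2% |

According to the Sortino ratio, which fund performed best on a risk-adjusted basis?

Birchway: Sortino ratio = (20.8% − 2.5%) / 6.0% = 3.050
Bluefin: Sortino ratio = (23.4% − 2.5%) / 22.2% = 0.941
Highest: Birchway (3.050).

Birchway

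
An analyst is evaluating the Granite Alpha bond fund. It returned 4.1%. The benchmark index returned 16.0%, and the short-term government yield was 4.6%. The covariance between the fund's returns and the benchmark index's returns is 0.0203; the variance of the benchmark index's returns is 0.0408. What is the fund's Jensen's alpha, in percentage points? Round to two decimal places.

-6.17

β = Cov / Var = 0.0203 / 0.0408 = 0.4975
E[R] = Rf + β(Rm − Rf) = 4.6% + 0.4975 × (16.0% − 4.6%) = 10.2715%
α = Rp − E[R] = 4.1% − 10.2715% = -6.1715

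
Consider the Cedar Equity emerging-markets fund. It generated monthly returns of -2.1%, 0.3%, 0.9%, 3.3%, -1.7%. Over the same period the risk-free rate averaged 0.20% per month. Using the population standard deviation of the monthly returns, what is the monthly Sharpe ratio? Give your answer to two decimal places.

-0.03

r̄ = (-2.1 + 0.3 + 0.9 + 3.3 − 1.7) / 5 = 0.70 / 5 = 0.1400%
Σ(r − r̄)² = (-2.1 − 0.1400)² + (0.3 − 0.1400)² + (0.9 − 0.1400)² + … = 18.9920
population σ = √(18.9920 / 5) = √3.7984 = 1.9489%
Sharpe = (r̄ − rf) / σ = (0.1400 − 0.2) / 1.9489 = -0.0600 / 1.9489 = -0.0308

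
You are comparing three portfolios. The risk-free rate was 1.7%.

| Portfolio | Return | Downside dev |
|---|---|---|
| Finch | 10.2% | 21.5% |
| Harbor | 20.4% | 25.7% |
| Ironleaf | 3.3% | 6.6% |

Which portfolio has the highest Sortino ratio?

Harbor

Finch: Sortino ratio = (10.2% − 1.7%) / 21.5% = 0.395
Harbor: Sortino ratio = (20.4% − 1.7%) / 25.7% = 0.728
Ironleaf: Sortino ratio = (3.3% − 1.7%) / 6.6% = 0.242
Highest: Harbor (0.728).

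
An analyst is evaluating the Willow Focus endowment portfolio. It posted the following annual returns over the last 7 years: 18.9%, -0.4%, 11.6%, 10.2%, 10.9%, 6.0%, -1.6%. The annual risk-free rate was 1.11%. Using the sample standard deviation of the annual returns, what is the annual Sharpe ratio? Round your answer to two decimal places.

Mean return r̄ = 55.60 / 7 = 7.9429%
Sample std dev = √[311.7171 / 6] = 7.2078%
Sharpe = (r̄ − rf) / σ = (7.9429 − 1.11) / 7.2078 = 6.8329 / 7.2078 = 0.9480

0.95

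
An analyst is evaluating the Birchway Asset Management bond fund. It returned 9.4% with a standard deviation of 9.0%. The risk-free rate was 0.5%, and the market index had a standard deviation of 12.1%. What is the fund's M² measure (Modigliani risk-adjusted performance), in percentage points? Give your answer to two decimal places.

Sharpe = (Rp − Rf) / σp = (9.4% − 0.5%) / 9.0% = 0.9889
M² = Rf + Sharpe × σm = 0.5% + 0.9889 × 12.1% = 12.4657%

12.47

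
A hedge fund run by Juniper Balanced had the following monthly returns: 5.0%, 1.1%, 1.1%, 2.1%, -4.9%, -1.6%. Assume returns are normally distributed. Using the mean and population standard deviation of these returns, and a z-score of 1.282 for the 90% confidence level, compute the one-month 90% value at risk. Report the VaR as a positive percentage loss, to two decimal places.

r̄ = (5 + 1.1 + 1.1 + 2.1 − 4.9 − 1.6) / 6 = 0.4667%
Σ(r − r̄)² = (5 − 0.4667)² + (1.1 − 0.4667)² + (1.1 − 0.4667)² + … = 57.0933
population σ = √(57.0933 / 6) = √9.5156 = 3.0847%
VaR = −(r̄ − z·σ) = −(0.4667 − 1.282 × 3.0847) = −(-3.4879) = 3.4879%

3.49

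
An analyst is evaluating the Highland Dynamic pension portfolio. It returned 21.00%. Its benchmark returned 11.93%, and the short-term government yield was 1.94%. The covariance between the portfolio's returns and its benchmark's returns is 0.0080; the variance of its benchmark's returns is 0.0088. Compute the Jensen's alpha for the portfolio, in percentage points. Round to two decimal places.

9.98

β = Cov / Var = 0.0080 / 0.0088 = 0.9091
E[R] = Rf + β(Rm − Rf) = 1.94% + 0.9091 × (11.93% − 1.94%) = 11.0219%
α = Rp − E[R] = 21.00% − 11.0219% = 9.9781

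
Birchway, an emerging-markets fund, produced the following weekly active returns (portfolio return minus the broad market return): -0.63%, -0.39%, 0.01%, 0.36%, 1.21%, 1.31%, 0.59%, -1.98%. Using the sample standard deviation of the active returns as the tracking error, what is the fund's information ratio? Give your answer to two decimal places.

0.06

r̄ = (-0.63 − 0.39 + 0.01 + 0.36 + 1.21 + 1.31 + 0.59 − 1.98) / 8 = 0.480 / 8 = 0.0600%
Σ(r − r̄)² = 8.0986; sample σ = √(8.0986/7) = 1.0756%
IR = r̄ / tracking error = 0.0600 / 1.0756 = 0.0558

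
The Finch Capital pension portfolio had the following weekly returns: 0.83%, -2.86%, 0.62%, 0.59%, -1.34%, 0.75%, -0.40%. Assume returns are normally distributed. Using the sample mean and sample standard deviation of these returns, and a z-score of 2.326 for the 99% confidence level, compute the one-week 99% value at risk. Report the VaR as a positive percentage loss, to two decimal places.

3.50

Mean return μ = -1.810 / 7 = -0.2586%
Sample std dev = √[11.6511 / 6] = 1.3935%
VaR = −(μ − z·σ) = −(-0.2586 − 2.326 × 1.3935) = −(-3.4999) = 3.4999%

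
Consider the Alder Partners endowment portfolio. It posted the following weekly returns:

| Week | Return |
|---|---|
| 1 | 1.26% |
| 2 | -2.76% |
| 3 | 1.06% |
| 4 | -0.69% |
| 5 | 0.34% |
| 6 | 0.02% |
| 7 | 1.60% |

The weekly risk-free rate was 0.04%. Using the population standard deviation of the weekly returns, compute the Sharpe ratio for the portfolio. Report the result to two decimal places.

0.06

r̄ = (1.26 − 2.76 + 1.06 − 0.69 + 0.34 + 0.02 + 1.6) / 7 = 0.830 / 7 = 0.1186%
Σ(r − r̄)² = 13.3825; population σ = √(13.3825/7) = 1.3827%
Sharpe = (r̄ − rf) / σ = (0.1186 − 0.04) / 1.3827 = 0.0786 / 1.3827 = 0.0568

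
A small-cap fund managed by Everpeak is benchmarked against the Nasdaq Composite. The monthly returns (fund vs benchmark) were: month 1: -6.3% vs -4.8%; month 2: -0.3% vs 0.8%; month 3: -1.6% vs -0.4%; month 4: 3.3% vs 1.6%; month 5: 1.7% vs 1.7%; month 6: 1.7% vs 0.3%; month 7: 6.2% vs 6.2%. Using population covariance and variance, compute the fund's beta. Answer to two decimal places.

r̄p = 0.6714%,  r̄m = 0.7714%
Cov = Σ(rp − r̄p)(rm − r̄m) / 7 = 10.5906
Var(rm) = Σ(rm − r̄m)² / 7 = 9.0935
β = Cov / Var = 10.5906 / 9.0935 = 1.1646

1.16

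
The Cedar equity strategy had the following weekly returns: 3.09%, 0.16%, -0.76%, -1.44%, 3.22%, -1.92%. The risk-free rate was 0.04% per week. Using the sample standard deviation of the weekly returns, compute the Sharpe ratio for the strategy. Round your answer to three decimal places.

0.156

Mean return r̄ = 2.350 / 6 = 0.3917%
Sample std dev = √[25.3593 / 5] = 2.2521%
Sharpe = (r̄ − rf) / σ = (0.3917 − 0.04) / 2.2521 = 0.3517 / 2.2521 = 0.1562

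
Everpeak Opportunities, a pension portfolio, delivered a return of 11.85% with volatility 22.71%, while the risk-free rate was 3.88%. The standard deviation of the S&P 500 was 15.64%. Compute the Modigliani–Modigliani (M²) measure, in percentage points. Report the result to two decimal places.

Sharpe = (Rp − Rf) / σp = (11.85% − 3.88%) / 22.71% = 0.3509
M² = Rf + Sharpe × σm = 3.88% + 0.3509 × 15.64% = 9.3681%

9.37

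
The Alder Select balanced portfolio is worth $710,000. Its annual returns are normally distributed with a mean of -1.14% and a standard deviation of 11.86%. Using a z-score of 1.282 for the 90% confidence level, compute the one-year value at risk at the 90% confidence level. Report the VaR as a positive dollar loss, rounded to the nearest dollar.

Return at the 90% tail: μ − z·σ = -1.14% − 1.282 × 11.86% = -1.14 − 15.20452 = -16.34452%
VaR = −(-16.34452%) × $710,000 = 16.34452% × $710,000 = $116,046

$116,046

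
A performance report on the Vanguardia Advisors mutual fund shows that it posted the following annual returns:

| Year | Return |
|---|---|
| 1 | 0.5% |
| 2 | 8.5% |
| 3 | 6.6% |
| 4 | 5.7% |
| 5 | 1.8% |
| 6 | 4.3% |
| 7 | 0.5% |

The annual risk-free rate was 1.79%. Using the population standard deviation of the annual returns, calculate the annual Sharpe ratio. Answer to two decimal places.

0.75

Mean return μ = 27.90 / 7 = 3.9857%
Σ(r − μ)² = (0.5 − 3.9857)² + (8.5 − 3.9857)² + … = 59.3286
population σ = √(59.3286 / 7) = √8.4755 = 2.9113%
Sharpe = (μ − rf) / σ = (3.9857 − 1.79) / 2.9113 = 2.1957 / 2.9113 = 0.7542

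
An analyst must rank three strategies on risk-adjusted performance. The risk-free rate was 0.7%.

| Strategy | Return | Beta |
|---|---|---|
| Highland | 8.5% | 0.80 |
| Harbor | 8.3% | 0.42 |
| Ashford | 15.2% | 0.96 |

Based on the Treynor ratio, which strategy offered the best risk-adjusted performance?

Harbor

Highland: Treynor = (8.5% − 0.7%) / 0.80 = 9.750
Harbor: Treynor = (8.3% − 0.7%) / 0.42 = 18.095
Ashford: Treynor = (15.2% − 0.7%) / 0.96 = 15.104
Highest: Harbor (18.095).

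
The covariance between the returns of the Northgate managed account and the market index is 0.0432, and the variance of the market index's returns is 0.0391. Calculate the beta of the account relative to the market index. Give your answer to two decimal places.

β = Cov(Rp, Rm) / Var(Rm) = 0.0432 / 0.0391 = 1.1049

1.10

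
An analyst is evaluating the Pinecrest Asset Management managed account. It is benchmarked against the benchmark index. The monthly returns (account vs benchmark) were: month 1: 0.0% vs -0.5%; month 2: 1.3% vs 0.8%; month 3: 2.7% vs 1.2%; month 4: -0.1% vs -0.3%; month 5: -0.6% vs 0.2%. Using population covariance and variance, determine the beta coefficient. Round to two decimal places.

r̄p = 0.6600%,  r̄m = 0.2800%
Cov = Σ(rp − r̄p)(rm − r̄m) / 5 = 0.6532
Var(rm) = Σ(rm − r̄m)² / 5 = 0.4136
β = Cov / Var = 0.6532 / 0.4136 = 1.5793

1.58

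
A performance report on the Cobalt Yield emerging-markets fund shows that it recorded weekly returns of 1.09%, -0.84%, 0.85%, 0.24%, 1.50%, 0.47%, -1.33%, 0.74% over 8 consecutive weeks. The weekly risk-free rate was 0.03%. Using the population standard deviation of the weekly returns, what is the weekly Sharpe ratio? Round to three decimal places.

r̄ = (1.09 − 0.84 + 0.85 + 0.24 + 1.5 + 0.47 − 1.33 + 0.74) / 8 = 2.720 / 8 = 0.3400%
Σ(r − r̄)² = 6.5364; population σ = √(6.5364/8) = 0.9039%
Sharpe = (r̄ − rf) / σ = (0.3400 − 0.03) / 0.9039 = 0.3100 / 0.9039 = 0.3430

0.343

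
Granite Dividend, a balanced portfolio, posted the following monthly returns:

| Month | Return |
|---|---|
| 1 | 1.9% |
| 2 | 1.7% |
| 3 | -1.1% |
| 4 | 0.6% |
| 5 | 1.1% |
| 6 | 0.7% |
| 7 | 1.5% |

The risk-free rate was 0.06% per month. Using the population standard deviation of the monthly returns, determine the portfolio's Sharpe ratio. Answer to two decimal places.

0.91

Mean return μ = 6.40 / 7 = 0.9143%
Population σ = √[Σ(r − μ)² / 7] = √[6.1686 / 7] = √0.8812 = 0.9387%
Sharpe = (μ − rf) / σ = (0.9143 − 0.06) / 0.9387 = 0.8543 / 0.9387 = 0.9101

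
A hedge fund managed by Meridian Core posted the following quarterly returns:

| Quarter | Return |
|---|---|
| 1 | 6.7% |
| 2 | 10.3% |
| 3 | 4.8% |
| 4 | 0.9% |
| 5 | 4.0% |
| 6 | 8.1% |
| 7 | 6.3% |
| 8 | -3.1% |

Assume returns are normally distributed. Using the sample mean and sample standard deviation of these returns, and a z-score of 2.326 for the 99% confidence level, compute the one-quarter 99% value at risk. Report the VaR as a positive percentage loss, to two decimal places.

5.09

r̄ = (6.7 + 10.3 + 4.8 + 0.9 + 4 + 8.1 + 6.3 − 3.1) / 8 = 38.00 / 8 = 4.7500%
Σ(r − r̄)² = 125.2400; sample σ = √(125.2400/7) = 4.2298%
VaR = −(r̄ − z·σ) = −(4.7500 − 2.326 × 4.2298) = −(-5.0885) = 5.0885%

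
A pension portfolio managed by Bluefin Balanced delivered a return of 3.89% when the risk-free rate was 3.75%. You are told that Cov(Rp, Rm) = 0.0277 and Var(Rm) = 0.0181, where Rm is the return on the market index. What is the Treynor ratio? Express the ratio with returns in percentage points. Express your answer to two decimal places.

β = Cov / Var = 0.0277 / 0.0181 = 1.5304
Treynor = (Rp − Rf) / β = (3.89% − 3.75%) / 1.5304 = 0.14 / 1.5304 = 0.0915

0.09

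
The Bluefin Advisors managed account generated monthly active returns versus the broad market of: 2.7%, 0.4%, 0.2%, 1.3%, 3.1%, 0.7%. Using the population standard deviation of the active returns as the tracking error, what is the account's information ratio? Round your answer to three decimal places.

1.251

Mean return μ = 8.40 / 6 = 1.4000%
Population std dev = √[7.5200 / 6] = 1.1195%
IR = μ / tracking error = 1.4000 / 1.1195 = 1.2506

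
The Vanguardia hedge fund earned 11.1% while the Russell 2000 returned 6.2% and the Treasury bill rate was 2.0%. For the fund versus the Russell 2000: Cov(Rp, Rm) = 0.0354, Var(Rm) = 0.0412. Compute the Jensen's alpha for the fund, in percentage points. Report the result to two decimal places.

5.49

β = Cov / Var = 0.0354 / 0.0412 = 0.8592
E[R] = Rf + β(Rm − Rf) = 2.0% + 0.8592 × (6.2% − 2.0%) = 5.6086%
α = Rp − E[R] = 11.1% − 5.6086% = 5.4914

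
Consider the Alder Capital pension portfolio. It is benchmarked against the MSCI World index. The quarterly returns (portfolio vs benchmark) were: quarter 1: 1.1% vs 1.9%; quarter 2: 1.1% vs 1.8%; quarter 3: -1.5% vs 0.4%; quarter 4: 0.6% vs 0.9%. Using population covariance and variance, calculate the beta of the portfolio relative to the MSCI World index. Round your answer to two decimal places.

1.52

r̄p = 0.3250%,  r̄m = 1.2500%
Cov = Σ(rp − r̄p)(rm − r̄m) / 4 = 0.5963
Var(rm) = Σ(rm − r̄m)² / 4 = 0.3925
β = Cov / Var = 0.5963 / 0.3925 = 1.5192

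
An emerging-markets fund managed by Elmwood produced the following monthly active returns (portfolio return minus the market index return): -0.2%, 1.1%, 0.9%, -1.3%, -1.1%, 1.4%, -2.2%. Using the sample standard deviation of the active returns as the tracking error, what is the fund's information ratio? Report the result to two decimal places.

-0.14

μ = (-0.2 + 1.1 + 0.9 − 1.3 − 1.1 + 1.4 − 2.2) / 7 = -0.2000%
Σ(r − μ)² = (-0.2 − (-0.2000))² + (1.1 − (-0.2000))² + … = 11.4800
σ = √[11.4800 / 6] = 1.3832%
IR = μ / tracking error = -0.2000 / 1.3832 = -0.1446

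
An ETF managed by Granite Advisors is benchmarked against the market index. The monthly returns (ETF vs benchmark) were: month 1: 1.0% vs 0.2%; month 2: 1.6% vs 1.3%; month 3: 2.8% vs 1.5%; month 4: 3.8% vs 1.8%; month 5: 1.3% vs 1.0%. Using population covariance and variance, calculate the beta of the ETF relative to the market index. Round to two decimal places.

1.64

r̄p = 2.1000%,  r̄m = 1.1600%
Cov = Σ(rp − r̄p)(rm − r̄m) / 5 = 0.4880
Var(rm) = Σ(rm − r̄m)² / 5 = 0.2984
β = Cov / Var = 0.4880 / 0.2984 = 1.6354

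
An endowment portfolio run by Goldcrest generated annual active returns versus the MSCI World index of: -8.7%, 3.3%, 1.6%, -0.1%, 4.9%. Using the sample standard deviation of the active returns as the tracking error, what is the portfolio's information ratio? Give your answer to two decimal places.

Mean return r̄ = 1.00 / 5 = 0.2000%
Σ(r − r̄)² = (-8.7 − 0.2000)² + (3.3 − 0.2000)² + … = 112.9600
σ = √[112.9600 / 4] = 5.3141%
IR = r̄ / tracking error = 0.2000 / 5.3141 = 0.0376

0.04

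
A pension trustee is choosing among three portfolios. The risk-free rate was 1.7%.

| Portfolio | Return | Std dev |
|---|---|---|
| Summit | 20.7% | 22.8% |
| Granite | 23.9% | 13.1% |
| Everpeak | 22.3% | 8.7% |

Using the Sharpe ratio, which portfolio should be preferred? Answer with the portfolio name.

Everpeak

Summit: Sharpe ratio = (20.7% − 1.7%) / 22.8% = 0.833
Granite: Sharpe ratio = (23.9% − 1.7%) / 13.1% = 1.695
Everpeak: Sharpe ratio = (22.3% − 1.7%) / 8.7% = 2.368
Highest: Everpeak (2.368).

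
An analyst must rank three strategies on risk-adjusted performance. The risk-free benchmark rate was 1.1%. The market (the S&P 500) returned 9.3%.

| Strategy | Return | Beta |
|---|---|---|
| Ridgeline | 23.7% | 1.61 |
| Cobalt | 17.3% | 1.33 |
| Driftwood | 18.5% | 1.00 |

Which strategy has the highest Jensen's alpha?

Ridgeline

Ridgeline: α = 23.7% − [1.1% + 1.61 × (9.3% − 1.1%)] = 9.398
Cobalt: α = 17.3% − [1.1% + 1.33 × (9.3% − 1.1%)] = 5.294
Driftwood: α = 18.5% − [1.1% + 1.00 × (9.3% − 1.1%)] = 9.200
Highest: Ridgeline (9.398).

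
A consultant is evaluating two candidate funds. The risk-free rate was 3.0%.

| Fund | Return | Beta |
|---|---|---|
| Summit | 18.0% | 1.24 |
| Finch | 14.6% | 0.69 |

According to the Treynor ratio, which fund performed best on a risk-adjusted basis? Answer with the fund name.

Finch

Summit: Treynor = (18.0% − 3.0%) / 1.24 = 12.097
Finch: Treynor = (14.6% − 3.0%) / 0.69 = 16.812
Highest: Finch (16.812).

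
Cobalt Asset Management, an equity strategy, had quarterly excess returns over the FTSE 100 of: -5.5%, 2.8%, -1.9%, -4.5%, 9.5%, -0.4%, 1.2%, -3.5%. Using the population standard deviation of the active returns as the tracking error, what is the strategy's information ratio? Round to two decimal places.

-0.06

r̄ = (-5.5 + 2.8 − 1.9 − 4.5 + 9.5 − 0.4 + 1.2 − 3.5) / 8 = -0.2875%
Population std dev = √[165.3888 / 8] = 4.5468%
IR = r̄ / tracking error = -0.2875 / 4.5468 = -0.0632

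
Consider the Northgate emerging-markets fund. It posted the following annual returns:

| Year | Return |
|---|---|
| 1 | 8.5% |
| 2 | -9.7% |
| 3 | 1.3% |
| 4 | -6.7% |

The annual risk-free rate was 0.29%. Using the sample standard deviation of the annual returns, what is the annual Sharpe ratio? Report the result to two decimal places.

r̄ = (8.5 − 9.7 + 1.3 − 6.7) / 4 = -6.60 / 4 = -1.6500%
Σ(r − r̄)² = (8.5 − (-1.6500))² + (-9.7 − (-1.6500))² + (1.3 − (-1.6500))² + … = 202.0300
sample σ = √(202.0300 / 3) = √67.3433 = 8.2063%
Sharpe = (r̄ − rf) / σ = (-1.6500 − 0.29) / 8.2063 = -1.9400 / 8.2063 = -0.2364

-0.24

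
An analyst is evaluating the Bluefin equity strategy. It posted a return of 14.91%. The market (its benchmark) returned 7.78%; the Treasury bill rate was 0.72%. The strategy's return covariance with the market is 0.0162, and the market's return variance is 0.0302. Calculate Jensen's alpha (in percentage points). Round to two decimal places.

10.40

β = Cov / Var = 0.0162 / 0.0302 = 0.5364
E[R] = Rf + β(Rm − Rf) = 0.72% + 0.5364 × (7.78% − 0.72%) = 4.5070%
α = Rp − E[R] = 14.91% − 4.5070% = 10.4030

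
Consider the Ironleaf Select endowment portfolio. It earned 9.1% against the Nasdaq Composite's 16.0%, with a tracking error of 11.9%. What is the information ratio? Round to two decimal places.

IR = (Rp − Rb) / TE = (9.1% − 16.0%) / 11.9% = -6.90% / 11.9% = -0.5798

-0.58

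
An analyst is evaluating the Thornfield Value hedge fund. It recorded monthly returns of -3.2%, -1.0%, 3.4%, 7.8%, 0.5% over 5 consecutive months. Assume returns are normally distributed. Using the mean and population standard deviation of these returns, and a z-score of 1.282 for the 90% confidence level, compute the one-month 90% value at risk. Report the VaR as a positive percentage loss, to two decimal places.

3.39

r̄ = (-3.2 − 1 + 3.4 + 7.8 + 0.5) / 5 = 1.5000%
Population σ = √[Σ(r − r̄)² / 5] = √[72.6400 / 5] = √14.5280 = 3.8116%
VaR = −(r̄ − z·σ) = −(1.5000 − 1.282 × 3.8116) = −(-3.3865) = 3.3865%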